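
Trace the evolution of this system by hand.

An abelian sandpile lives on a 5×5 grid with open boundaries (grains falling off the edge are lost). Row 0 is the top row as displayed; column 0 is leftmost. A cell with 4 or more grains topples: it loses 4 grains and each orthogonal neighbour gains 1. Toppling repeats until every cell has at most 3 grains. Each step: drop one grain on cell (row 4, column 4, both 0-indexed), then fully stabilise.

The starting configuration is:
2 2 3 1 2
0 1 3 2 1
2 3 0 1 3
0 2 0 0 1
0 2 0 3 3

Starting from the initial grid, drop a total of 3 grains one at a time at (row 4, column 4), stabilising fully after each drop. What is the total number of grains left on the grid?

37

k=0  2 2 3 1 2
0 1 3 2 1
2 3 0 1 3
0 2 0 0 1
0 2 0 3 3
k=1  2 2 3 1 2
0 1 3 2 1
2 3 0 1 3
0 2 0 1 2
0 2 1 0 1
k=2  2 2 3 1 2
0 1 3 2 1
2 3 0 1 3
0 2 0 1 2
0 2 1 0 2
k=3  2 2 3 1 2
0 1 3 2 1
2 3 0 1 3
0 2 0 1 2
0 2 1 0 3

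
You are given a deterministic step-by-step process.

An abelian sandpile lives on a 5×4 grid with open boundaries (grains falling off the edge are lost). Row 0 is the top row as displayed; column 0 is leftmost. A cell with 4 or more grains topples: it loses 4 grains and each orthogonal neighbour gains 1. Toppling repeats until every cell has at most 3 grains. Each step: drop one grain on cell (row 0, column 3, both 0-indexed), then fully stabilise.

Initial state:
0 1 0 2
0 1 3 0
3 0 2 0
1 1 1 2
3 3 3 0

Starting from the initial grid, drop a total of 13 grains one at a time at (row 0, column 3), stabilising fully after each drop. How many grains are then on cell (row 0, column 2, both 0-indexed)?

t=0: 0 1 0 2
0 1 3 0
3 0 2 0
1 1 1 2
3 3 3 0
t=1: 0 1 0 3
0 1 3 0
3 0 2 0
1 1 1 2
3 3 3 0
t=2: 0 1 1 0
0 1 3 1
3 0 2 0
1 1 1 2
3 3 3 0
t=3: 0 1 1 1
0 1 3 1
3 0 2 0
1 1 1 2
3 3 3 0
t=4: 0 1 1 2
0 1 3 1
3 0 2 0
1 1 1 2
3 3 3 0
t=5: 0 1 1 3
0 1 3 1
3 0 2 0
1 1 1 2
3 3 3 0
t=6: 0 1 2 0
0 1 3 2
3 0 2 0
1 1 1 2
3 3 3 0
t=7: 0 1 2 1
0 1 3 2
3 0 2 0
1 1 1 2
3 3 3 0
t=8: 0 1 2 2
0 1 3 2
3 0 2 0
1 1 1 2
3 3 3 0
t=9: 0 1 2 3
0 1 3 2
3 0 2 0
1 1 1 2
3 3 3 0
t=10: 0 1 3 0
0 1 3 3
3 0 2 0
1 1 1 2
3 3 3 0
t=11: 0 1 3 1
0 1 3 3
3 0 2 0
1 1 1 2
3 3 3 0
t=12: 0 1 3 2
0 1 3 3
3 0 2 0
1 1 1 2
3 3 3 0
t=13: 0 1 3 3
0 1 3 3
3 0 2 0
1 1 1 2
3 3 3 0

3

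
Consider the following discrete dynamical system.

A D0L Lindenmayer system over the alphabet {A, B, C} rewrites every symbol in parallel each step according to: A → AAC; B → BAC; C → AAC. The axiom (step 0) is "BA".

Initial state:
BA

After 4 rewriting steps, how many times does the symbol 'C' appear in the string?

gen 0: BA
gen 1: BACAAC
gen 2: BACAACAACAACAACAAC
gen 3: BACAACAACAACAACAACAACAACAACAACAACAACAACAACAACAACAACAAC
gen 4: BACAACAACAACAACAACAACAACAACAACAACAACAACAACAACAACAACAACAACA…CAACAACAACAACAACAACAACAACAACAACAACAACAACAACAACAACAACAACAAC  (len 162)

54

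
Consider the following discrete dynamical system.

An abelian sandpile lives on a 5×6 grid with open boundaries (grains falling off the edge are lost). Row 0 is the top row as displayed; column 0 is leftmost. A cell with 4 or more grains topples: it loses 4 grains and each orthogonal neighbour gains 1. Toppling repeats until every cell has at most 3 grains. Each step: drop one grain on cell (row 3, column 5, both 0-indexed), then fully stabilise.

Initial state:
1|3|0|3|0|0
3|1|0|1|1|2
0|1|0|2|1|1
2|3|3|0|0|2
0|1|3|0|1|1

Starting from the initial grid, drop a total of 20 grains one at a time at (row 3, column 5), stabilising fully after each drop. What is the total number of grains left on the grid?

47

k=0  1|3|0|3|0|0
3|1|0|1|1|2
0|1|0|2|1|1
2|3|3|0|0|2
0|1|3|0|1|1
k=1  1|3|0|3|0|0
3|1|0|1|1|2
0|1|0|2|1|1
2|3|3|0|0|3
0|1|3|0|1|1
k=2  1|3|0|3|0|0
3|1|0|1|1|2
0|1|0|2|1|2
2|3|3|0|1|0
0|1|3|0|1|2
k=3  1|3|0|3|0|0
3|1|0|1|1|2
0|1|0|2|1|2
2|3|3|0|1|1
0|1|3|0|1|2
k=4  1|3|0|3|0|0
3|1|0|1|1|2
0|1|0|2|1|2
2|3|3|0|1|2
0|1|3|0|1|2
k=5  1|3|0|3|0|0
3|1|0|1|1|2
0|1|0|2|1|2
2|3|3|0|1|3
0|1|3|0|1|2
k=6  1|3|0|3|0|0
3|1|0|1|1|2
0|1|0|2|1|3
2|3|3|0|2|0
0|1|3|0|1|3
k=7  1|3|0|3|0|0
3|1|0|1|1|2
0|1|0|2|1|3
2|3|3|0|2|1
0|1|3|0|1|3
k=8  1|3|0|3|0|0
3|1|0|1|1|2
0|1|0|2|1|3
2|3|3|0|2|2
0|1|3|0|1|3
k=9  1|3|0|3|0|0
3|1|0|1|1|2
0|1|0|2|1|3
2|3|3|0|2|3
0|1|3|0|1|3
k=10  1|3|0|3|0|0
3|1|0|1|1|3
0|1|0|2|2|0
2|3|3|0|3|2
0|1|3|0|2|0
k=11  1|3|0|3|0|0
3|1|0|1|1|3
0|1|0|2|2|0
2|3|3|0|3|3
0|1|3|0|2|0
k=12  1|3|0|3|0|0
3|1|0|1|1|3
0|1|0|2|3|1
2|3|3|1|0|1
0|1|3|0|3|1
k=13  1|3|0|3|0|0
3|1|0|1|1|3
0|1|0|2|3|1
2|3|3|1|0|2
0|1|3|0|3|1
k=14  1|3|0|3|0|0
3|1|0|1|1|3
0|1|0|2|3|1
2|3|3|1|0|3
0|1|3|0|3|1
k=15  1|3|0|3|0|0
3|1|0|1|1|3
0|1|0|2|3|2
2|3|3|1|1|0
0|1|3|0|3|2
k=16  1|3|0|3|0|0
3|1|0|1|1|3
0|1|0|2|3|2
2|3|3|1|1|1
0|1|3|0|3|2
k=17  1|3|0|3|0|0
3|1|0|1|1|3
0|1|0|2|3|2
2|3|3|1|1|2
0|1|3|0|3|2
k=18  1|3|0|3|0|0
3|1|0|1|1|3
0|1|0|2|3|2
2|3|3|1|1|3
0|1|3|0|3|2
k=19  1|3|0|3|0|0
3|1|0|1|1|3
0|1|0|2|3|3
2|3|3|1|2|0
0|1|3|0|3|3
k=20  1|3|0|3|0|0
3|1|0|1|1|3
0|1|0|2|3|3
2|3|3|1|2|1
0|1|3|0|3|3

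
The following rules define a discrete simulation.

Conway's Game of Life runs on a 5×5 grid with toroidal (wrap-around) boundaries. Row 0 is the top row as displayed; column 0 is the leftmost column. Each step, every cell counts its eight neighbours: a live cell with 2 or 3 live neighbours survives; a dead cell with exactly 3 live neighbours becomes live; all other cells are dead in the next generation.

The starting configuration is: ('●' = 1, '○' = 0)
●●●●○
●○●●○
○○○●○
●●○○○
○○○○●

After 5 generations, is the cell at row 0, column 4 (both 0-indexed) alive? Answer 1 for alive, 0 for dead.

0

[0] ●●●●○
●○●●○
○○○●○
●●○○○
○○○○●
[1] ●○○○○
●○○○○
●○○●○
●○○○●
○○○●●
[2] ●○○○○
●●○○○
●●○○○
●○○○○
○○○●○
[3] ●●○○●
○○○○●
○○○○●
●●○○●
○○○○●
[4] ○○○●●
○○○●●
○○○●●
○○○●●
○○○●○
[5] ○○●○○
●○●○○
●○●○○
○○●○○
○○●○○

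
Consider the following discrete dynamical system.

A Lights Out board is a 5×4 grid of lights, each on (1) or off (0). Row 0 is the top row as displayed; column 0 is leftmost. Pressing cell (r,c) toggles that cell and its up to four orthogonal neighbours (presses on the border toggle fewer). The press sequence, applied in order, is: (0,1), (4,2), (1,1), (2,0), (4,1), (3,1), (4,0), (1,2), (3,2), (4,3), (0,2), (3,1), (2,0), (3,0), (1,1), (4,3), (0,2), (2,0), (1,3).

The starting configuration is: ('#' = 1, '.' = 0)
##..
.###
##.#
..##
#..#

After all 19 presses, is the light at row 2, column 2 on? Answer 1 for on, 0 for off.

0) ##..
.###
##.#
..##
#..#
1) ..#.
..##
##.#
..##
#..#
2) ..#.
..##
##.#
...#
###.
3) .##.
##.#
#..#
...#
###.
4) .##.
.#.#
.#.#
#..#
###.
5) .##.
.#.#
.#.#
##.#
....
6) .##.
.#.#
...#
..##
.#..
7) .##.
.#.#
...#
#.##
#...
8) .#..
..#.
..##
#.##
#...
9) .#..
..#.
...#
##..
#.#.
10) .#..
..#.
...#
##.#
#..#
11) ..##
....
...#
##.#
#..#
12) ..##
....
.#.#
..##
##.#
13) ..##
#...
#..#
#.##
##.#
14) ..##
#...
...#
.###
.#.#
15) .###
.##.
.#.#
.###
.#.#
16) .###
.##.
.#.#
.##.
.##.
17) ....
.#..
.#.#
.##.
.##.
18) ....
##..
#..#
###.
.##.
19) ...#
####
#...
###.
.##.

0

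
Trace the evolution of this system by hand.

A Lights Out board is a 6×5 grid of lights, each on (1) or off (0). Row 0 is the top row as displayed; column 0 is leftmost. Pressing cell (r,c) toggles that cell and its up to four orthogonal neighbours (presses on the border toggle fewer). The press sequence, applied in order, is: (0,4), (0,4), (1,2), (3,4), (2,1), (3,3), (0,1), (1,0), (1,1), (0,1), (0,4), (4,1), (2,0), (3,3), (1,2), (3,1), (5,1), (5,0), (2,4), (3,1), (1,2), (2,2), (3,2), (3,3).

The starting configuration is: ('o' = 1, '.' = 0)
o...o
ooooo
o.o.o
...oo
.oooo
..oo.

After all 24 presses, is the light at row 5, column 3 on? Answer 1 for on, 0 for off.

step 0: o...o
ooooo
o.o.o
...oo
.oooo
..oo.
step 1: o..o.
oooo.
o.o.o
...oo
.oooo
..oo.
step 2: o...o
ooooo
o.o.o
...oo
.oooo
..oo.
step 3: o.o.o
o...o
o...o
...oo
.oooo
..oo.
step 4: o.o.o
o...o
o....
.....
.ooo.
..oo.
step 5: o.o.o
oo..o
.oo..
.o...
.ooo.
..oo.
step 6: o.o.o
oo..o
.ooo.
.oooo
.oo..
..oo.
step 7: .o..o
o...o
.ooo.
.oooo
.oo..
..oo.
step 8: oo..o
.o..o
oooo.
.oooo
.oo..
..oo.
step 9: o...o
o.o.o
o.oo.
.oooo
.oo..
..oo.
step 10: .oo.o
ooo.o
o.oo.
.oooo
.oo..
..oo.
step 11: .ooo.
ooo..
o.oo.
.oooo
.oo..
..oo.
step 12: .ooo.
ooo..
o.oo.
..ooo
o....
.ooo.
step 13: .ooo.
.oo..
.ooo.
o.ooo
o....
.ooo.
step 14: .ooo.
.oo..
.oo..
o....
o..o.
.ooo.
step 15: .o.o.
...o.
.o...
o....
o..o.
.ooo.
step 16: .o.o.
...o.
.....
.oo..
oo.o.
.ooo.
step 17: .o.o.
...o.
.....
.oo..
o..o.
o..o.
step 18: .o.o.
...o.
.....
.oo..
...o.
.o.o.
step 19: .o.o.
...oo
...oo
.oo.o
...o.
.o.o.
step 20: .o.o.
...oo
.o.oo
o...o
.o.o.
.o.o.
step 21: .ooo.
.oo.o
.oooo
o...o
.o.o.
.o.o.
step 22: .ooo.
.o..o
....o
o.o.o
.o.o.
.o.o.
step 23: .ooo.
.o..o
..o.o
oo.oo
.ooo.
.o.o.
step 24: .ooo.
.o..o
..ooo
ooo..
.oo..
.o.o.

1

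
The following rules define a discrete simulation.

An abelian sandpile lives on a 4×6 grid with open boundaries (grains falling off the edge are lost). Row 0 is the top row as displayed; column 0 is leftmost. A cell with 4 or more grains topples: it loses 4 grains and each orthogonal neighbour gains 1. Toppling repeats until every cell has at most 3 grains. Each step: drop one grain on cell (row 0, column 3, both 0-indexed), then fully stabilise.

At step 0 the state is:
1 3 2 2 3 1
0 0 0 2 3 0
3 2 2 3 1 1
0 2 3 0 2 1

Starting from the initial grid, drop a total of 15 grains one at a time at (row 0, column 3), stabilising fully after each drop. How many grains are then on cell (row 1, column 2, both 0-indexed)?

gen 0: 1 3 2 2 3 1
0 0 0 2 3 0
3 2 2 3 1 1
0 2 3 0 2 1
gen 1: 1 3 2 3 3 1
0 0 0 2 3 0
3 2 2 3 1 1
0 2 3 0 2 1
gen 2: 1 3 3 2 1 2
0 0 1 1 1 1
3 2 3 0 3 1
0 2 3 1 2 1
gen 3: 1 3 3 3 1 2
0 0 1 1 1 1
3 2 3 0 3 1
0 2 3 1 2 1
gen 4: 2 0 1 1 2 2
0 1 2 2 1 1
3 2 3 0 3 1
0 2 3 1 2 1
gen 5: 2 0 1 2 2 2
0 1 2 2 1 1
3 2 3 0 3 1
0 2 3 1 2 1
gen 6: 2 0 1 3 2 2
0 1 2 2 1 1
3 2 3 0 3 1
0 2 3 1 2 1
gen 7: 2 0 2 0 3 2
0 1 2 3 1 1
3 2 3 0 3 1
0 2 3 1 2 1
gen 8: 2 0 2 1 3 2
0 1 2 3 1 1
3 2 3 0 3 1
0 2 3 1 2 1
gen 9: 2 0 2 2 3 2
0 1 2 3 1 1
3 2 3 0 3 1
0 2 3 1 2 1
gen 10: 2 0 2 3 3 2
0 1 2 3 1 1
3 2 3 0 3 1
0 2 3 1 2 1
gen 11: 2 0 3 2 0 3
0 1 3 0 3 1
3 2 3 1 3 1
0 2 3 1 2 1
gen 12: 2 0 3 3 0 3
0 1 3 0 3 1
3 2 3 1 3 1
0 2 3 1 2 1
gen 13: 2 1 1 1 1 3
0 2 1 2 3 1
3 3 1 2 3 1
0 3 0 2 2 1
gen 14: 2 1 1 2 1 3
0 2 1 2 3 1
3 3 1 2 3 1
0 3 0 2 2 1
gen 15: 2 1 1 3 1 3
0 2 1 2 3 1
3 3 1 2 3 1
0 3 0 2 2 1

1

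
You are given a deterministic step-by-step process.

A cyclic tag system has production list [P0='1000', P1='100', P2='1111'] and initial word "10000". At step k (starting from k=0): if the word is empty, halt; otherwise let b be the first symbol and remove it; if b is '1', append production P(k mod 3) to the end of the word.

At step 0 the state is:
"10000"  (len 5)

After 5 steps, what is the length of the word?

k=0  "10000"  (len 5)
k=1  "00001000"  (len 8)
k=2  "0001000"  (len 7)
k=3  "001000"  (len 6)
k=4  "01000"  (len 5)
k=5  "1000"  (len 4)

4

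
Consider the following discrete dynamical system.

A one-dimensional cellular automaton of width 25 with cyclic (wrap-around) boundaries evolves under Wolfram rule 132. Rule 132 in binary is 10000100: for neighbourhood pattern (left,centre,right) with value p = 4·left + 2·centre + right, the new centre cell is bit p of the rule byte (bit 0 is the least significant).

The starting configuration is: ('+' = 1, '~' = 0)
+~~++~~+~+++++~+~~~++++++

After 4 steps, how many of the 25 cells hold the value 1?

k=0  +~~++~~+~+++++~+~~~++++++
k=1  ~~~~~~~+~~+++~~+~~~~+++++
k=2  ~~~~~~~+~~~+~~~+~~~~~+++~
k=3  ~~~~~~~+~~~+~~~+~~~~~~+~~
k=4  ~~~~~~~+~~~+~~~+~~~~~~+~~

4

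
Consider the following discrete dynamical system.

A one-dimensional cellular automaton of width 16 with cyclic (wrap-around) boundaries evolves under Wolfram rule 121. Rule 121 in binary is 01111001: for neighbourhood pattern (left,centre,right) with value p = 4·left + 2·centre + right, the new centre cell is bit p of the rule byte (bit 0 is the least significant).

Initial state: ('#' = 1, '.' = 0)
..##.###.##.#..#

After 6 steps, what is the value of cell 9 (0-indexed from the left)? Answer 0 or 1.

1

k=0  ..##.###.##.#..#
k=1  #.####.#####.#..
k=2  .##..###...##.#.
k=3  .###.#.###.###.#
k=4  ##.##.##.###.##.
k=5  ##########.#####
k=6  .........###....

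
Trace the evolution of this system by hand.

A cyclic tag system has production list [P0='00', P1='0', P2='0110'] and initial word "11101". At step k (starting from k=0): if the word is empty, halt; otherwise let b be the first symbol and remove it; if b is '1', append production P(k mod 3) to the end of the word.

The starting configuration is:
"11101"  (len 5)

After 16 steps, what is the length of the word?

step 0: "11101"  (len 5)
step 1: "110100"  (len 6)
step 2: "101000"  (len 6)
step 3: "010000110"  (len 9)
step 4: "10000110"  (len 8)
step 5: "00001100"  (len 8)
step 6: "0001100"  (len 7)
step 7: "001100"  (len 6)
step 8: "01100"  (len 5)
step 9: "1100"  (len 4)
step 10: "10000"  (len 5)
step 11: "00000"  (len 5)
step 12: "0000"  (len 4)
step 13: "000"  (len 3)
step 14: "00"  (len 2)
step 15: "0"  (len 1)
step 16: (halted — word empty)

0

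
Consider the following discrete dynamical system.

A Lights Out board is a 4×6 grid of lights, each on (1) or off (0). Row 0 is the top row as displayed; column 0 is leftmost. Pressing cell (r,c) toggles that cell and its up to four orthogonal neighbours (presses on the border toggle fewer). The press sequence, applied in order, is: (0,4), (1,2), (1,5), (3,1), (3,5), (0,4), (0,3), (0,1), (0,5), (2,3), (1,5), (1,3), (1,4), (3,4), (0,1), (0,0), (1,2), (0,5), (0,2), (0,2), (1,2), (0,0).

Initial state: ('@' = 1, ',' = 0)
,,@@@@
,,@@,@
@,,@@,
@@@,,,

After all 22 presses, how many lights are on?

10

0) ,,@@@@
,,@@,@
@,,@@,
@@@,,,
1) ,,@,,,
,,@@@@
@,,@@,
@@@,,,
2) ,,,,,,
,@,,@@
@,@@@,
@@@,,,
3) ,,,,,@
,@,,,,
@,@@@@
@@@,,,
4) ,,,,,@
,@,,,,
@@@@@@
,,,,,,
5) ,,,,,@
,@,,,,
@@@@@,
,,,,@@
6) ,,,@@,
,@,,@,
@@@@@,
,,,,@@
7) ,,@,,,
,@,@@,
@@@@@,
,,,,@@
8) @@,,,,
,,,@@,
@@@@@,
,,,,@@
9) @@,,@@
,,,@@@
@@@@@,
,,,,@@
10) @@,,@@
,,,,@@
@@,,,,
,,,@@@
11) @@,,@,
,,,,,,
@@,,,@
,,,@@@
12) @@,@@,
,,@@@,
@@,@,@
,,,@@@
13) @@,@,,
,,@,,@
@@,@@@
,,,@@@
14) @@,@,,
,,@,,@
@@,@,@
,,,,,,
15) ,,@@,,
,@@,,@
@@,@,@
,,,,,,
16) @@@@,,
@@@,,@
@@,@,@
,,,,,,
17) @@,@,,
@,,@,@
@@@@,@
,,,,,,
18) @@,@@@
@,,@,,
@@@@,@
,,,,,,
19) @,@,@@
@,@@,,
@@@@,@
,,,,,,
20) @@,@@@
@,,@,,
@@@@,@
,,,,,,
21) @@@@@@
@@@,,,
@@,@,@
,,,,,,
22) ,,@@@@
,@@,,,
@@,@,@
,,,,,,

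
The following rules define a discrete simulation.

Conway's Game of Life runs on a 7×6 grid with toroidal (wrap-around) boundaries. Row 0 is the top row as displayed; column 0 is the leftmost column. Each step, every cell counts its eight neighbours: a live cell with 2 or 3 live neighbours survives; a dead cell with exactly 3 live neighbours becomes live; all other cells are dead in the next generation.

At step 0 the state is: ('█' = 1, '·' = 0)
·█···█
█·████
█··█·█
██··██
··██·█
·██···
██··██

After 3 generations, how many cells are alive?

2

step 0: ·█···█
█·████
█··█·█
██··██
··██·█
·██···
██··██
step 1: ······
··██··
······
·█····
···█·█
······
····██
step 2: ···██·
······
··█···
······
······
·····█
······
step 3: ······
···█··
······
······
······
······
····█·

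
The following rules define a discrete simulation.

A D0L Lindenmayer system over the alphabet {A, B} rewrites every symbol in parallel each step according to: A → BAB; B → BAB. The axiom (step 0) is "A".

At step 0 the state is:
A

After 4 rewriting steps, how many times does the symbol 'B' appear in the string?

54

k=0  A
k=1  BAB
k=2  BABBABBAB
k=3  BABBABBABBABBABBABBABBABBAB
k=4  BABBABBABBABBABBABBABBABBABBABBABBABBABBABBABBABBABBABBABBABBABBABBABBABBABBABBAB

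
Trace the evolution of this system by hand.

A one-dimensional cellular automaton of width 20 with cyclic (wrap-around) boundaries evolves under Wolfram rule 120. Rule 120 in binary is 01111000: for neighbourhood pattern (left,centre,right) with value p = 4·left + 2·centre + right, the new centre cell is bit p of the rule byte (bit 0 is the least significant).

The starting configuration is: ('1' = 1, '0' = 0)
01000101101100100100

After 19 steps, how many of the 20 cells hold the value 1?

7

t=0: 01000101101100100100
t=1: 00100011111110010010
t=2: 00010010000011001001
t=3: 10001001000011100100
t=4: 01000100100010110010
t=5: 00100010010001111001
t=6: 10010001001001001100
t=7: 01001000100100101110
t=8: 00100100010010011011
t=9: 10010010001001011111
t=10: 11001001000100110000
t=11: 11100100100010111000
t=12: 10110010010001101100
t=13: 01111001001001111110
t=14: 01001100100101000011
t=15: 10101110010010100011
t=16: 11011011001001010010
t=17: 11111111100100101001
t=18: 00000000110010010101
t=19: 10000000111001001010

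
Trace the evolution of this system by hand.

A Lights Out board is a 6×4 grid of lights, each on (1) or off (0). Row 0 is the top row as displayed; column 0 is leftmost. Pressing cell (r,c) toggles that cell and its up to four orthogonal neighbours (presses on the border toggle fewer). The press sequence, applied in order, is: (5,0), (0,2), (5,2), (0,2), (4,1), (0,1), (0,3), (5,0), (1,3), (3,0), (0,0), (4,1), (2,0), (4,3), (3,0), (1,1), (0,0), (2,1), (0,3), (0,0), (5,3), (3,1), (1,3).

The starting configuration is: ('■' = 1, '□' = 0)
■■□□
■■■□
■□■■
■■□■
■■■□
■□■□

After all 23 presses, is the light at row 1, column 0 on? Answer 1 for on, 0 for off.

0

step 0: ■■□□
■■■□
■□■■
■■□■
■■■□
■□■□
step 1: ■■□□
■■■□
■□■■
■■□■
□■■□
□■■□
step 2: ■□■■
■■□□
■□■■
■■□■
□■■□
□■■□
step 3: ■□■■
■■□□
■□■■
■■□■
□■□□
□□□■
step 4: ■■□□
■■■□
■□■■
■■□■
□■□□
□□□■
step 5: ■■□□
■■■□
■□■■
■□□■
■□■□
□■□■
step 6: □□■□
■□■□
■□■■
■□□■
■□■□
□■□■
step 7: □□□■
■□■■
■□■■
■□□■
■□■□
□■□■
step 8: □□□■
■□■■
■□■■
■□□■
□□■□
■□□■
step 9: □□□□
■□□□
■□■□
■□□■
□□■□
■□□■
step 10: □□□□
■□□□
□□■□
□■□■
■□■□
■□□■
step 11: ■■□□
□□□□
□□■□
□■□■
■□■□
■□□■
step 12: ■■□□
□□□□
□□■□
□□□■
□■□□
■■□■
step 13: ■■□□
■□□□
■■■□
■□□■
□■□□
■■□■
step 14: ■■□□
■□□□
■■■□
■□□□
□■■■
■■□□
step 15: ■■□□
■□□□
□■■□
□■□□
■■■■
■■□□
step 16: ■□□□
□■■□
□□■□
□■□□
■■■■
■■□□
step 17: □■□□
■■■□
□□■□
□■□□
■■■■
■■□□
step 18: □■□□
■□■□
■■□□
□□□□
■■■■
■■□□
step 19: □■■■
■□■■
■■□□
□□□□
■■■■
■■□□
step 20: ■□■■
□□■■
■■□□
□□□□
■■■■
■■□□
step 21: ■□■■
□□■■
■■□□
□□□□
■■■□
■■■■
step 22: ■□■■
□□■■
■□□□
■■■□
■□■□
■■■■
step 23: ■□■□
□□□□
■□□■
■■■□
■□■□
■■■■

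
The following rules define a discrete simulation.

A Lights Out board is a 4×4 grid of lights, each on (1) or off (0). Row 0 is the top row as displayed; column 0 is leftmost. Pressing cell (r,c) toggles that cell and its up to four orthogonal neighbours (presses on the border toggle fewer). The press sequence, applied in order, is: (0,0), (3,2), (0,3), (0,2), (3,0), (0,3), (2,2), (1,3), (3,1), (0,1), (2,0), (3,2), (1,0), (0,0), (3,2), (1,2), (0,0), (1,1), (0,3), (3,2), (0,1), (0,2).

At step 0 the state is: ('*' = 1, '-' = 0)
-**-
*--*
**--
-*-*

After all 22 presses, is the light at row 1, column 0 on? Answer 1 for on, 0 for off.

1

k=0  -**-
*--*
**--
-*-*
k=1  *-*-
---*
**--
-*-*
k=2  *-*-
---*
***-
--*-
k=3  *--*
----
***-
--*-
k=4  ***-
--*-
***-
--*-
k=5  ***-
--*-
-**-
***-
k=6  **-*
--**
-**-
***-
k=7  **-*
---*
---*
**--
k=8  **--
--*-
----
**--
k=9  **--
--*-
-*--
--*-
k=10  --*-
-**-
-*--
--*-
k=11  --*-
***-
*---
*-*-
k=12  --*-
***-
*-*-
**-*
k=13  *-*-
--*-
--*-
**-*
k=14  -**-
*-*-
--*-
**-*
k=15  -**-
*-*-
----
*-*-
k=16  -*--
**-*
--*-
*-*-
k=17  *---
-*-*
--*-
*-*-
k=18  **--
*-**
-**-
*-*-
k=19  ****
*-*-
-**-
*-*-
k=20  ****
*-*-
-*--
**-*
k=21  ---*
***-
-*--
**-*
k=22  -**-
**--
-*--
**-*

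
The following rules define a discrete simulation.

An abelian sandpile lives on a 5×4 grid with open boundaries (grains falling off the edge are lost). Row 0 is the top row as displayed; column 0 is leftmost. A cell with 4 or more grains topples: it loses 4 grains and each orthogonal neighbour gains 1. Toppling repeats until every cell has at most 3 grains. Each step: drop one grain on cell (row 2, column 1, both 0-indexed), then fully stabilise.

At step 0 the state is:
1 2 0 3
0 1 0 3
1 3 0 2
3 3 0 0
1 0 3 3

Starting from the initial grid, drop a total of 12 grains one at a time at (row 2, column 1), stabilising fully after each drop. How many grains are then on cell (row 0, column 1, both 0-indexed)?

3

gen 0: 1 2 0 3
0 1 0 3
1 3 0 2
3 3 0 0
1 0 3 3
gen 1: 1 2 0 3
0 2 0 3
3 1 1 2
0 1 1 0
2 1 3 3
gen 2: 1 2 0 3
0 2 0 3
3 2 1 2
0 1 1 0
2 1 3 3
gen 3: 1 2 0 3
0 2 0 3
3 3 1 2
0 1 1 0
2 1 3 3
gen 4: 1 2 0 3
1 3 0 3
0 1 2 2
1 2 1 0
2 1 3 3
gen 5: 1 2 0 3
1 3 0 3
0 2 2 2
1 2 1 0
2 1 3 3
gen 6: 1 2 0 3
1 3 0 3
0 3 2 2
1 2 1 0
2 1 3 3
gen 7: 1 3 0 3
2 0 1 3
1 1 3 2
1 3 1 0
2 1 3 3
gen 8: 1 3 0 3
2 0 1 3
1 2 3 2
1 3 1 0
2 1 3 3
gen 9: 1 3 0 3
2 0 1 3
1 3 3 2
1 3 1 0
2 1 3 3
gen 10: 1 3 0 3
2 1 2 3
2 2 0 3
2 0 3 0
2 2 3 3
gen 11: 1 3 0 3
2 1 2 3
2 3 0 3
2 0 3 0
2 2 3 3
gen 12: 1 3 0 3
2 2 2 3
3 0 1 3
2 1 3 0
2 2 3 3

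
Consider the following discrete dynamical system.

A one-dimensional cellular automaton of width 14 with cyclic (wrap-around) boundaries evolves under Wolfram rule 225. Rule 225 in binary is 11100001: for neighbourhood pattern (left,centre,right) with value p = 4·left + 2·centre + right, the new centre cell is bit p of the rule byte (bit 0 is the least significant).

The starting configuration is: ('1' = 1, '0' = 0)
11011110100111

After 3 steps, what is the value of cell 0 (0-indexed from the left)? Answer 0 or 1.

1

k=0  11011110100111
k=1  11101111000011
k=2  11110111011001
k=3  11111011101000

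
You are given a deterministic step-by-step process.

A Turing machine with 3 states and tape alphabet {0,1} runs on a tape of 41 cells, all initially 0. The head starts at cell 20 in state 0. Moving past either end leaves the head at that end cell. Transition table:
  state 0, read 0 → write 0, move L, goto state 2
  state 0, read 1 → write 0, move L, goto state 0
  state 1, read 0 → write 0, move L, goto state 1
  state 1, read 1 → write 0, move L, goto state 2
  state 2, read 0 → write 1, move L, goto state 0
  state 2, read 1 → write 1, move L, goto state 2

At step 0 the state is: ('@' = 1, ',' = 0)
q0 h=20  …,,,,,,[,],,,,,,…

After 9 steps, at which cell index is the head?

11

k=0  q0 h=20  …,,,,,,[,],,,,,,…
k=1  q2 h=19  …,,,,,,[,],,,,,,…
k=2  q0 h=18  …,,,,,,[,]@,,,,,…
k=3  q2 h=17  …,,,,,,[,],@,,,,…
k=4  q0 h=16  …,,,,,,[,]@,@,,,…
k=5  q2 h=15  …,,,,,,[,],@,@,,…
k=6  q0 h=14  …,,,,,,[,]@,@,@,…
k=7  q2 h=13  …,,,,,,[,],@,@,@…
k=8  q0 h=12  …,,,,,,[,]@,@,@,…
k=9  q2 h=11  …,,,,,,[,],@,@,@…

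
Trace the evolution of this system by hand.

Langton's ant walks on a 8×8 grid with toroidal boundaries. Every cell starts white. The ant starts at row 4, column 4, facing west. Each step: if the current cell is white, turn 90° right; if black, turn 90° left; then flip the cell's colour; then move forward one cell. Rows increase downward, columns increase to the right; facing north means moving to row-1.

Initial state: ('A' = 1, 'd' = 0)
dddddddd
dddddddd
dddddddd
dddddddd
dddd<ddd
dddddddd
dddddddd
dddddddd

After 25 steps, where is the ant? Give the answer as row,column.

t=0: dddddddd
dddddddd
dddddddd
dddddddd
dddd<ddd
dddddddd
dddddddd
dddddddd
t=1: dddddddd
dddddddd
dddddddd
dddd^ddd
ddddAddd
dddddddd
dddddddd
dddddddd
t=2: dddddddd
dddddddd
dddddddd
ddddA>dd
ddddAddd
dddddddd
dddddddd
dddddddd
t=3: dddddddd
dddddddd
dddddddd
ddddAAdd
ddddAvdd
dddddddd
dddddddd
dddddddd
t=4: dddddddd
dddddddd
dddddddd
ddddAAdd
dddd<Add
dddddddd
dddddddd
dddddddd
t=5: dddddddd
dddddddd
dddddddd
ddddAAdd
dddddAdd
ddddvddd
dddddddd
dddddddd
t=6: dddddddd
dddddddd
dddddddd
ddddAAdd
dddddAdd
ddd<Addd
dddddddd
dddddddd
t=7: dddddddd
dddddddd
dddddddd
ddddAAdd
ddd^dAdd
dddAAddd
dddddddd
dddddddd
t=8: dddddddd
dddddddd
dddddddd
ddddAAdd
dddA>Add
dddAAddd
dddddddd
dddddddd
t=9: dddddddd
dddddddd
dddddddd
ddddAAdd
dddAAAdd
dddAvddd
dddddddd
dddddddd
t=10: dddddddd
dddddddd
dddddddd
ddddAAdd
dddAAAdd
dddAd>dd
dddddddd
dddddddd
t=11: dddddddd
dddddddd
dddddddd
ddddAAdd
dddAAAdd
dddAdAdd
dddddvdd
dddddddd
t=12: dddddddd
dddddddd
dddddddd
ddddAAdd
dddAAAdd
dddAdAdd
dddd<Add
dddddddd
t=13: dddddddd
dddddddd
dddddddd
ddddAAdd
dddAAAdd
dddA^Add
ddddAAdd
dddddddd
t=14: dddddddd
dddddddd
dddddddd
ddddAAdd
dddAAAdd
dddAA>dd
ddddAAdd
dddddddd
t=15: dddddddd
dddddddd
dddddddd
ddddAAdd
dddAA^dd
dddAAddd
ddddAAdd
dddddddd
t=16: dddddddd
dddddddd
dddddddd
ddddAAdd
dddA<ddd
dddAAddd
ddddAAdd
dddddddd
t=17: dddddddd
dddddddd
dddddddd
ddddAAdd
dddAdddd
dddAvddd
ddddAAdd
dddddddd
t=18: dddddddd
dddddddd
dddddddd
ddddAAdd
dddAdddd
dddAd>dd
ddddAAdd
dddddddd
t=19: dddddddd
dddddddd
dddddddd
ddddAAdd
dddAdddd
dddAdAdd
ddddAvdd
dddddddd
t=20: dddddddd
dddddddd
dddddddd
ddddAAdd
dddAdddd
dddAdAdd
ddddAd>d
dddddddd
t=21: dddddddd
dddddddd
dddddddd
ddddAAdd
dddAdddd
dddAdAdd
ddddAdAd
ddddddvd
t=22: dddddddd
dddddddd
dddddddd
ddddAAdd
dddAdddd
dddAdAdd
ddddAdAd
ddddd<Ad
t=23: dddddddd
dddddddd
dddddddd
ddddAAdd
dddAdddd
dddAdAdd
ddddA^Ad
dddddAAd
t=24: dddddddd
dddddddd
dddddddd
ddddAAdd
dddAdddd
dddAdAdd
ddddAA>d
dddddAAd
t=25: dddddddd
dddddddd
dddddddd
ddddAAdd
dddAdddd
dddAdA^d
ddddAAdd
dddddAAd

5,6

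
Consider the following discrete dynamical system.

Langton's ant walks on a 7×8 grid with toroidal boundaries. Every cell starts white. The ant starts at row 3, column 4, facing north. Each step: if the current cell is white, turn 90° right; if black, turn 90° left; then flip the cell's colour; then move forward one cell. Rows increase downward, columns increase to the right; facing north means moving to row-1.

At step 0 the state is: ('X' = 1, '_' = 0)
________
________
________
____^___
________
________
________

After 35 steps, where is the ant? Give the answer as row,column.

6,4

[0] ________
________
________
____^___
________
________
________
[1] ________
________
________
____X>__
________
________
________
[2] ________
________
________
____XX__
_____v__
________
________
[3] ________
________
________
____XX__
____<X__
________
________
[4] ________
________
________
____^X__
____XX__
________
________
[5] ________
________
________
___<_X__
____XX__
________
________
[6] ________
________
___^____
___X_X__
____XX__
________
________
[7] ________
________
___X>___
___X_X__
____XX__
________
________
[8] ________
________
___XX___
___XvX__
____XX__
________
________
[9] ________
________
___XX___
___<XX__
____XX__
________
________
[10] ________
________
___XX___
____XX__
___vXX__
________
________
[11] ________
________
___XX___
____XX__
__<XXX__
________
________
[12] ________
________
___XX___
__^_XX__
__XXXX__
________
________
[13] ________
________
___XX___
__X>XX__
__XXXX__
________
________
[14] ________
________
___XX___
__XXXX__
__XvXX__
________
________
[15] ________
________
___XX___
__XXXX__
__X_>X__
________
________
[16] ________
________
___XX___
__XX^X__
__X__X__
________
________
[17] ________
________
___XX___
__X<_X__
__X__X__
________
________
[18] ________
________
___XX___
__X__X__
__Xv_X__
________
________
[19] ________
________
___XX___
__X__X__
__<X_X__
________
________
[20] ________
________
___XX___
__X__X__
___X_X__
__v_____
________
[21] ________
________
___XX___
__X__X__
___X_X__
_<X_____
________
[22] ________
________
___XX___
__X__X__
_^_X_X__
_XX_____
________
[23] ________
________
___XX___
__X__X__
_X>X_X__
_XX_____
________
[24] ________
________
___XX___
__X__X__
_XXX_X__
_Xv_____
________
[25] ________
________
___XX___
__X__X__
_XXX_X__
_X_>____
________
[26] ________
________
___XX___
__X__X__
_XXX_X__
_X_X____
___v____
[27] ________
________
___XX___
__X__X__
_XXX_X__
_X_X____
__<X____
[28] ________
________
___XX___
__X__X__
_XXX_X__
_X^X____
__XX____
[29] ________
________
___XX___
__X__X__
_XXX_X__
_XX>____
__XX____
[30] ________
________
___XX___
__X__X__
_XX^_X__
_XX_____
__XX____
[31] ________
________
___XX___
__X__X__
_X<__X__
_XX_____
__XX____
[32] ________
________
___XX___
__X__X__
_X___X__
_Xv_____
__XX____
[33] ________
________
___XX___
__X__X__
_X___X__
_X_>____
__XX____
[34] ________
________
___XX___
__X__X__
_X___X__
_X_X____
__Xv____
[35] ________
________
___XX___
__X__X__
_X___X__
_X_X____
__X_>___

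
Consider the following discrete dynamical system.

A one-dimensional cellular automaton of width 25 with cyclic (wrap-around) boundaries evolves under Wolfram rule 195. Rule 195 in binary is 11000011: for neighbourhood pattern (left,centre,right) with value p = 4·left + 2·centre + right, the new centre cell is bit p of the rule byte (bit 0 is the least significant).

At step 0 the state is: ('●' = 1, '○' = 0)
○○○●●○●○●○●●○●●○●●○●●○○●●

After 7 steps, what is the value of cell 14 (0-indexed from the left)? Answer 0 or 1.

k=0  ○○○●●○●○●○●●○●●○●●○●●○○●●
k=1  ○●●○●○○○○○○●○○●○○●○○●○●○●
k=2  ○○●○○○●●●●●○○●○○●○○●○○○○○
k=3  ●●○○●●○●●●●○●○○●○○●○○●●●●
k=4  ●●○●○●○○●●●○○○●○○●○○●○●●●
k=5  ●●○○○○○●○●●○●●○○●○○●○○○●●
k=6  ●●○●●●●○○○●○○●○●○○●○○●●○●
k=7  ●●○○●●●○●●○○●○○○○●○○●○●○○

0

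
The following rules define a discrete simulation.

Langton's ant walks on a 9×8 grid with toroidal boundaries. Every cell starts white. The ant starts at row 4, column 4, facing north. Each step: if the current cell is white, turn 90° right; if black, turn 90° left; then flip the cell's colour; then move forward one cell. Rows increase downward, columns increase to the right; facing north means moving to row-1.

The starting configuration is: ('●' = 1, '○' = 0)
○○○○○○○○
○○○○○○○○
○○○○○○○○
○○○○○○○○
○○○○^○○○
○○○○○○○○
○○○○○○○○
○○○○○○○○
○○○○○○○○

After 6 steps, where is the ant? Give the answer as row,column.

3,3

gen 0: ○○○○○○○○
○○○○○○○○
○○○○○○○○
○○○○○○○○
○○○○^○○○
○○○○○○○○
○○○○○○○○
○○○○○○○○
○○○○○○○○
gen 1: ○○○○○○○○
○○○○○○○○
○○○○○○○○
○○○○○○○○
○○○○●>○○
○○○○○○○○
○○○○○○○○
○○○○○○○○
○○○○○○○○
gen 2: ○○○○○○○○
○○○○○○○○
○○○○○○○○
○○○○○○○○
○○○○●●○○
○○○○○v○○
○○○○○○○○
○○○○○○○○
○○○○○○○○
gen 3: ○○○○○○○○
○○○○○○○○
○○○○○○○○
○○○○○○○○
○○○○●●○○
○○○○<●○○
○○○○○○○○
○○○○○○○○
○○○○○○○○
gen 4: ○○○○○○○○
○○○○○○○○
○○○○○○○○
○○○○○○○○
○○○○^●○○
○○○○●●○○
○○○○○○○○
○○○○○○○○
○○○○○○○○
gen 5: ○○○○○○○○
○○○○○○○○
○○○○○○○○
○○○○○○○○
○○○<○●○○
○○○○●●○○
○○○○○○○○
○○○○○○○○
○○○○○○○○
gen 6: ○○○○○○○○
○○○○○○○○
○○○○○○○○
○○○^○○○○
○○○●○●○○
○○○○●●○○
○○○○○○○○
○○○○○○○○
○○○○○○○○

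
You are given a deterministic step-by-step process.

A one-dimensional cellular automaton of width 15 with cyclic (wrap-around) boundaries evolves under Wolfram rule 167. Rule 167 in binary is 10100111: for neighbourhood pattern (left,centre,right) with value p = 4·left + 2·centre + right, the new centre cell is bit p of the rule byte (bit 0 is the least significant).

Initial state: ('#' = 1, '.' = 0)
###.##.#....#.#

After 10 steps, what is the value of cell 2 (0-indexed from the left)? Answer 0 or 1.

t=0: ###.##.#....#.#
t=1: ##.#..##.#####.
t=2: ..##.#..#.###.#
t=3: .#..##.###.#.##
t=4: ##.#..#.#.###..
t=5: ..##.#####.#..#
t=6: .#..#.###.##.##
t=7: ##.###.#.#..#..
t=8: ..#.#.####.##.#
t=9: .#####.##.#..##
t=10: #.###.#..##.#..

1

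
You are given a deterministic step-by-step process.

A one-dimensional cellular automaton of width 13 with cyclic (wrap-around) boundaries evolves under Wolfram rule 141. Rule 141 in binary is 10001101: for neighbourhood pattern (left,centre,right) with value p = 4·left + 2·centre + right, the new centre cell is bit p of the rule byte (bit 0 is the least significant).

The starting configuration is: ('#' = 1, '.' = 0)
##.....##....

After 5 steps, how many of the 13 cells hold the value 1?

k=0  ##.....##....
k=1  #..###.#..##.
k=2  #..##..#..#..
k=3  #..#...#..#..
k=4  #..#.#.#..#..
k=5  #..#.#.#..#..

5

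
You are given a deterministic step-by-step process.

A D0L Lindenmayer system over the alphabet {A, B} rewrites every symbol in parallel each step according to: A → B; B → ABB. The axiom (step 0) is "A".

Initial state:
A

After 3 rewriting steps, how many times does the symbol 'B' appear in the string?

5

step 0: A
step 1: B
step 2: ABB
step 3: BABBABB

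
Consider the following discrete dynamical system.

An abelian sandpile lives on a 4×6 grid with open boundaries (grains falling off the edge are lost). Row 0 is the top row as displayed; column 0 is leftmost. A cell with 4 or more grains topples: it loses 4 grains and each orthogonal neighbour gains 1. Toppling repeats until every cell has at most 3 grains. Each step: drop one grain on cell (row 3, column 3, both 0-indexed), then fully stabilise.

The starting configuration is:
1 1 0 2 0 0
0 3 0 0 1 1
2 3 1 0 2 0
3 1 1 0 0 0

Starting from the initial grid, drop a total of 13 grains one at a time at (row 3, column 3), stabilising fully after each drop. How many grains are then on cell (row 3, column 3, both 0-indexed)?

2

gen 0: 1 1 0 2 0 0
0 3 0 0 1 1
2 3 1 0 2 0
3 1 1 0 0 0
gen 1: 1 1 0 2 0 0
0 3 0 0 1 1
2 3 1 0 2 0
3 1 1 1 0 0
gen 2: 1 1 0 2 0 0
0 3 0 0 1 1
2 3 1 0 2 0
3 1 1 2 0 0
gen 3: 1 1 0 2 0 0
0 3 0 0 1 1
2 3 1 0 2 0
3 1 1 3 0 0
gen 4: 1 1 0 2 0 0
0 3 0 0 1 1
2 3 1 1 2 0
3 1 2 0 1 0
gen 5: 1 1 0 2 0 0
0 3 0 0 1 1
2 3 1 1 2 0
3 1 2 1 1 0
gen 6: 1 1 0 2 0 0
0 3 0 0 1 1
2 3 1 1 2 0
3 1 2 2 1 0
gen 7: 1 1 0 2 0 0
0 3 0 0 1 1
2 3 1 1 2 0
3 1 2 3 1 0
gen 8: 1 1 0 2 0 0
0 3 0 0 1 1
2 3 1 2 2 0
3 1 3 0 2 0
gen 9: 1 1 0 2 0 0
0 3 0 0 1 1
2 3 1 2 2 0
3 1 3 1 2 0
gen 10: 1 1 0 2 0 0
0 3 0 0 1 1
2 3 1 2 2 0
3 1 3 2 2 0
gen 11: 1 1 0 2 0 0
0 3 0 0 1 1
2 3 1 2 2 0
3 1 3 3 2 0
gen 12: 1 1 0 2 0 0
0 3 0 0 1 1
2 3 2 3 2 0
3 2 0 1 3 0
gen 13: 1 1 0 2 0 0
0 3 0 0 1 1
2 3 2 3 2 0
3 2 0 2 3 0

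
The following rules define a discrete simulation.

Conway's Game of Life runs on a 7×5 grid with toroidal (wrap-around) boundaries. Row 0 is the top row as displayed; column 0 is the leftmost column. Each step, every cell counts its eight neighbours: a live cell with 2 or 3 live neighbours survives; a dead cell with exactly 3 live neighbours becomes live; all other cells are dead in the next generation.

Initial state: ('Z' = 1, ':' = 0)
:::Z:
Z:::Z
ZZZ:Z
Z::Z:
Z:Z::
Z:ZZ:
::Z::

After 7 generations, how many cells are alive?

step 0: :::Z:
Z:::Z
ZZZ:Z
Z::Z:
Z:Z::
Z:ZZ:
::Z::
step 1: :::ZZ
::Z::
::Z::
:::Z:
Z:Z::
::ZZZ
:ZZ:Z
step 2: ZZ::Z
::Z::
::ZZ:
:ZZZ:
:ZZ::
::::Z
:Z:::
step 3: ZZZ::
Z:Z:Z
:::::
:::::
ZZ:::
ZZZ::
:Z::Z
step 4: ::Z::
Z:ZZZ
:::::
:::::
Z:Z::
::Z:Z
:::ZZ
step 5: ZZZ::
:ZZZZ
:::ZZ
:::::
:Z:Z:
ZZZ:Z
::Z:Z
step 6: :::::
:::::
Z:::Z
::ZZZ
:Z:ZZ
::::Z
::::Z
step 7: :::::
:::::
Z:::Z
:ZZ::
:::::
::::Z
:::::

5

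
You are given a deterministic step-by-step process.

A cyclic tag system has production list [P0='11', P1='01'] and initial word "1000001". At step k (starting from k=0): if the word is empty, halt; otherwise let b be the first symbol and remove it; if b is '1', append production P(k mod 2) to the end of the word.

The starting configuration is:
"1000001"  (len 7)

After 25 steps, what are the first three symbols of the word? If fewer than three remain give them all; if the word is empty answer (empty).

110

k=0  "1000001"  (len 7)
k=1  "00000111"  (len 8)
k=2  "0000111"  (len 7)
k=3  "000111"  (len 6)
k=4  "00111"  (len 5)
k=5  "0111"  (len 4)
k=6  "111"  (len 3)
k=7  "1111"  (len 4)
k=8  "11101"  (len 5)
k=9  "110111"  (len 6)
k=10  "1011101"  (len 7)
k=11  "01110111"  (len 8)
k=12  "1110111"  (len 7)
k=13  "11011111"  (len 8)
k=14  "101111101"  (len 9)
k=15  "0111110111"  (len 10)
k=16  "111110111"  (len 9)
k=17  "1111011111"  (len 10)
k=18  "11101111101"  (len 11)
k=19  "110111110111"  (len 12)
k=20  "1011111011101"  (len 13)
k=21  "01111101110111"  (len 14)
k=22  "1111101110111"  (len 13)
k=23  "11110111011111"  (len 14)
k=24  "111011101111101"  (len 15)
k=25  "1101110111110111"  (len 16)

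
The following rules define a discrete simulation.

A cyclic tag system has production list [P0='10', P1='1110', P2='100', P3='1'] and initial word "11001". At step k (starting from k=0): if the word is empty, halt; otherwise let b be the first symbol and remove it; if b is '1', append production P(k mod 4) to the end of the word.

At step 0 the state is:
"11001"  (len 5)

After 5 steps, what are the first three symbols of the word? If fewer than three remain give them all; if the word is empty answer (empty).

101

t=0: "11001"  (len 5)
t=1: "100110"  (len 6)
t=2: "001101110"  (len 9)
t=3: "01101110"  (len 8)
t=4: "1101110"  (len 7)
t=5: "10111010"  (len 8)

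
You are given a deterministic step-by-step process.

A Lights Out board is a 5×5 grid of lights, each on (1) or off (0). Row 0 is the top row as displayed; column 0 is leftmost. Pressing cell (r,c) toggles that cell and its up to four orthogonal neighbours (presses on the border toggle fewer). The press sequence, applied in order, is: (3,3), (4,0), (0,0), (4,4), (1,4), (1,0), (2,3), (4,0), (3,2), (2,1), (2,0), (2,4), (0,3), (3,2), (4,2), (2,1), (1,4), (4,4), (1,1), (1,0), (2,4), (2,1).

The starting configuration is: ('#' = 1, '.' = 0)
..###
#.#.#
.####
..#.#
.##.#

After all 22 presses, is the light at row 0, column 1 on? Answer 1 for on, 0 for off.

0

k=0  ..###
#.#.#
.####
..#.#
.##.#
k=1  ..###
#.#.#
.##.#
...#.
.####
k=2  ..###
#.#.#
.##.#
#..#.
#.###
k=3  #####
..#.#
.##.#
#..#.
#.###
k=4  #####
..#.#
.##.#
#..##
#.#..
k=5  ####.
..##.
.##..
#..##
#.#..
k=6  .###.
####.
###..
#..##
#.#..
k=7  .###.
###..
##.##
#...#
#.#..
k=8  .###.
###..
##.##
....#
.##..
k=9  .###.
###..
#####
.####
.#...
k=10  .###.
#.#..
...##
..###
.#...
k=11  .###.
..#..
##.##
#.###
.#...
k=12  .###.
..#.#
##...
#.##.
.#...
k=13  .#..#
..###
##...
#.##.
.#...
k=14  .#..#
..###
###..
##...
.##..
k=15  .#..#
..###
###..
###..
...#.
k=16  .#..#
.####
.....
#.#..
...#.
k=17  .#...
.##..
....#
#.#..
...#.
k=18  .#...
.##..
....#
#.#.#
....#
k=19  .....
#....
.#..#
#.#.#
....#
k=20  #....
.#...
##..#
#.#.#
....#
k=21  #....
.#..#
##.#.
#.#..
....#
k=22  #....
....#
..##.
###..
....#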